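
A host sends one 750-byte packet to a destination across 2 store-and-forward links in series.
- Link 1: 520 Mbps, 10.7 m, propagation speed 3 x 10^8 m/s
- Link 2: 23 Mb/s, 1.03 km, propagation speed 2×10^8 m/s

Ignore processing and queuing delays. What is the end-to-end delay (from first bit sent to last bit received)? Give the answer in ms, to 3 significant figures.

L = 750 × 8 = 6000 bits.
Transmission delays (L/R per hop): 0.0115385, 0.26087 ms; sum = 0.272408 ms.
Propagation delays (d/s per hop): 3.56667e-05, 0.00515 ms; sum = 0.00518567 ms.
End-to-end = 0.278 ms.

0.278 ms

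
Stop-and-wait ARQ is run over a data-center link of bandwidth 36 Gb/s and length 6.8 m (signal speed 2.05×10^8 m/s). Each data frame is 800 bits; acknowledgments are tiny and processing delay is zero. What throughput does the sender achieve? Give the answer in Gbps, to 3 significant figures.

t_tx = L/R = 800/36000000000 = 2.22222e-08 s.
t_prop = 6.8/2.05e+08 = 3.31707e-08 s; RTT = 6.63415e-08 s.
Cycle = t_tx + RTT = 8.85637e-08 s.
Throughput = L / cycle = 800 / 8.85637e-08 = 9.03 Gbps.

9.03 Gbps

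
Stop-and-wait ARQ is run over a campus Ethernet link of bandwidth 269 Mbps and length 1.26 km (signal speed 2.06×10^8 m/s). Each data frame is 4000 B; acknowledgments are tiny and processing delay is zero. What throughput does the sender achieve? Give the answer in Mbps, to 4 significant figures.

t_tx = L/R = 32000/269000000 = 0.000118959 s.
t_prop = 1260/206000000 = 6.1165e-06 s; RTT = 1.2233e-05 s.
Cycle = t_tx + RTT = 0.000131192 s.
Throughput = L / cycle = 32000 / 0.000131192 = 243.9 Mbps.

243.9 Mbps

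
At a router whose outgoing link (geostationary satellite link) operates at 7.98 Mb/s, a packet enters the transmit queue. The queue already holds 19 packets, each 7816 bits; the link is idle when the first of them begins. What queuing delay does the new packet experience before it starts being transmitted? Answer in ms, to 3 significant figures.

18.6 ms

Each queued packet: L/R = 7816/7980000 = 0.979449 ms.
19 queued → 18.6095 ms.
Queuing delay = 18.6 ms.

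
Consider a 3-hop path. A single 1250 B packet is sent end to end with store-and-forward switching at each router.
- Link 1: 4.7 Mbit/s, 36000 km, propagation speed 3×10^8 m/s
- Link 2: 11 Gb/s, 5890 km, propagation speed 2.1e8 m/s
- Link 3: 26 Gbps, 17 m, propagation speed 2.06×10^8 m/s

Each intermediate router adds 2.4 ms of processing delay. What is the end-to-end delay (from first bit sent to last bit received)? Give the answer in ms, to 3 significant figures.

155 ms

L = 1250 × 8 = 10000 bits.
Transmission delays (L/R per hop): 2.12766, 0.000909091, 0.000384615 ms; sum = 2.12895 ms.
Propagation delays (d/s per hop): 120, 28.0476, 8.25243e-05 ms; sum = 148.048 ms.
Processing at 2 router(s): 2 × 2.4 ms = 4.8 ms.
End-to-end = 155 ms.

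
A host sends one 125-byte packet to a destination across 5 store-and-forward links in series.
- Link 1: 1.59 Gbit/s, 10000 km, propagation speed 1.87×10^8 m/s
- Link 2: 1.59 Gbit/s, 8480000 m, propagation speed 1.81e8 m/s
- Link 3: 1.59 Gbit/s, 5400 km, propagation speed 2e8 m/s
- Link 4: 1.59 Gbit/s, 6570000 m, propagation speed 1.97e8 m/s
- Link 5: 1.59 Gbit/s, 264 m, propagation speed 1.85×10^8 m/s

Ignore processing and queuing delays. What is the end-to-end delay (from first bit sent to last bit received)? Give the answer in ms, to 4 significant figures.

160.7 ms

L = 125 × 8 = 1000 bits.
Transmission delay per hop = L/R = 1000/1590000000 = 0.000628931 ms; 5 hops → 0.00314465 ms.
Propagation delays (d/s per hop): 53.4759, 46.8508, 27, 33.3503, 0.00142703 ms; sum = 160.678 ms.
End-to-end = 160.7 ms.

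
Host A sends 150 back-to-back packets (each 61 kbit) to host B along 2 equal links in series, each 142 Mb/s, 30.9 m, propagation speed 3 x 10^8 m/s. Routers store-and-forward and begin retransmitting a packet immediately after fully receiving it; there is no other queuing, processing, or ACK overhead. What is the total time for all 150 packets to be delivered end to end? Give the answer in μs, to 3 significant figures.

Per-hop transmission t_tx = L/R = 61000/142000000 = 429.577 μs.
Per-hop propagation t_prop = 30.9/300000000 = 0.103 μs.
Pipeline fill: first packet needs 2·t_tx to clear all hops; remaining 149 packets each add one t_tx.
Total = (2+150-1)·t_tx + 2·t_prop = 151·429.577 + 2·0.103 = 64900 μs.

64900 μs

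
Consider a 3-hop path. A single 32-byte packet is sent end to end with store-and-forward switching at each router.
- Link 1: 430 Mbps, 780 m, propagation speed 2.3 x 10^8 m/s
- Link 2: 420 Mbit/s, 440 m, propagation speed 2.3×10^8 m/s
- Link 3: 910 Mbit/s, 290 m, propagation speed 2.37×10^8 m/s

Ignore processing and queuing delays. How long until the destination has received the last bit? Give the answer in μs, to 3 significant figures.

8.01 μs

L = 32 × 8 = 256 bits.
Transmission delays (L/R per hop): 0.595349, 0.609524, 0.281319 μs; sum = 1.48619 μs.
Propagation delays (d/s per hop): 3.3913, 1.91304, 1.22363 μs; sum = 6.52798 μs.
End-to-end = 8.01 μs.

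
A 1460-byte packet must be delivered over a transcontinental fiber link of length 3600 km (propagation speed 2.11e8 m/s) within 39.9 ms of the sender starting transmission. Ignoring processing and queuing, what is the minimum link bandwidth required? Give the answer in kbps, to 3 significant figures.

511 kbps

L = 11680 bits.
Propagation delay = 3600000 / 211000000 = 17.0616 ms.
Transmission budget = 39.9 − 17.0616 = 22.8384 ms.
R ≥ L / t_tx = 11680 bits / 0.0228384 s = 511 kbps.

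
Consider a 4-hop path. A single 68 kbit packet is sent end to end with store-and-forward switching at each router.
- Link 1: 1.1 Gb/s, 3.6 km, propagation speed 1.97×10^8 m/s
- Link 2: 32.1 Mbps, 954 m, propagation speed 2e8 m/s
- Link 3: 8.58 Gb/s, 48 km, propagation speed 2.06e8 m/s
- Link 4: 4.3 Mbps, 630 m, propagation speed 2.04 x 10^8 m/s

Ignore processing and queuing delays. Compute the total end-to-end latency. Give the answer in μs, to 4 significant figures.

L = 68000 bits.
Transmission delays (L/R per hop): 61.8182, 2118.38, 7.92541, 15814 μs; sum = 18002.1 μs.
Propagation delays (d/s per hop): 18.2741, 4.77, 233.01, 3.08824 μs; sum = 259.142 μs.
End-to-end = 18260 μs.

18260 μs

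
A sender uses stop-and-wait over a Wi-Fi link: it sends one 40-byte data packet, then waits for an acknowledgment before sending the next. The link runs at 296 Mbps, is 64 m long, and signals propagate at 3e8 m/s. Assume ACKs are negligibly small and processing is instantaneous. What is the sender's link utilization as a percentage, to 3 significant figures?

71.7 %

t_tx = L/R = 320/296000000 = 1.08108e-06 s.
t_prop = 64/300000000 = 2.13333e-07 s; RTT = 4.26667e-07 s.
Cycle = t_tx + RTT = 1.50775e-06 s.
Utilization = t_tx / cycle = 1.08108e-06/1.50775e-06 = 71.7 %.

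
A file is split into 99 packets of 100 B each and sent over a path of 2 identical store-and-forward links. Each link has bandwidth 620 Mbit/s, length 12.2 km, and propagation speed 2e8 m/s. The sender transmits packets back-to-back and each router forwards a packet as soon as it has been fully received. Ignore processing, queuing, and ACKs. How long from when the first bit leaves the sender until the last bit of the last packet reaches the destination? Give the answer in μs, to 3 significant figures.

Per-hop transmission t_tx = L/R = 800/620000000 = 1.29032 μs.
Per-hop propagation t_prop = 12200/200000000 = 61 μs.
Pipeline fill: first packet needs 2·t_tx to clear all hops; remaining 98 packets each add one t_tx.
Total = (2+99-1)·t_tx + 2·t_prop = 100·1.29032 + 2·61 = 251 μs.

251 μs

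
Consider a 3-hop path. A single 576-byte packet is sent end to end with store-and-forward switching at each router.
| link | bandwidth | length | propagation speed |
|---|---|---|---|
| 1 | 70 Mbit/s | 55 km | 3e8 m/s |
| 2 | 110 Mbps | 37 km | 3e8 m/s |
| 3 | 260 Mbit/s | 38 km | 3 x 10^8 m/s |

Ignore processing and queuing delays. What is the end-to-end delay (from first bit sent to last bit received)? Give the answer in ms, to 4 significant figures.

L = 576 × 8 = 4608 bits.
Transmission delays (L/R per hop): 0.0658286, 0.0418909, 0.0177231 ms; sum = 0.125443 ms.
Propagation delays (d/s per hop): 0.183333, 0.123333, 0.126667 ms; sum = 0.433333 ms.
End-to-end = 0.5588 ms.

0.5588 ms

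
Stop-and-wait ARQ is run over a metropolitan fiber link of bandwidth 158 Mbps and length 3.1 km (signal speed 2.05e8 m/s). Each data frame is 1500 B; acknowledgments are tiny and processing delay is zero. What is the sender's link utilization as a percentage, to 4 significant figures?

t_tx = L/R = 12000/158000000 = 7.59494e-05 s.
t_prop = 3100/2.05e+08 = 1.5122e-05 s; RTT = 3.02439e-05 s.
Cycle = t_tx + RTT = 0.000106193 s.
Utilization = t_tx / cycle = 7.59494e-05/0.000106193 = 71.52 %.

71.52 %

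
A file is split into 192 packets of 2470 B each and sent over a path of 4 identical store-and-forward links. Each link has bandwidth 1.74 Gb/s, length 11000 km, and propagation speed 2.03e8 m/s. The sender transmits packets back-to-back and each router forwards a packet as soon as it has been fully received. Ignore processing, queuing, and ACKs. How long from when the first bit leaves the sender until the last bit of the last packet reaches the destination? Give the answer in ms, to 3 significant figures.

219 ms

Per-hop transmission t_tx = L/R = 19760/1740000000 = 0.0113563 ms.
Per-hop propagation t_prop = 11000000/2.03e+08 = 54.1872 ms.
Pipeline fill: first packet needs 4·t_tx to clear all hops; remaining 191 packets each add one t_tx.
Total = (4+192-1)·t_tx + 4·t_prop = 195·0.0113563 + 4·54.1872 = 219 ms.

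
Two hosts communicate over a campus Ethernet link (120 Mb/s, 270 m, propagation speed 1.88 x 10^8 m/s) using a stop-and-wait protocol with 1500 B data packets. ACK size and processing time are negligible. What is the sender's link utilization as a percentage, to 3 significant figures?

97.2 %

t_tx = L/R = 12000/120000000 = 0.0001 s.
t_prop = 270/188000000 = 1.43617e-06 s; RTT = 2.87234e-06 s.
Cycle = t_tx + RTT = 0.000102872 s.
Utilization = t_tx / cycle = 0.0001/0.000102872 = 97.2 %.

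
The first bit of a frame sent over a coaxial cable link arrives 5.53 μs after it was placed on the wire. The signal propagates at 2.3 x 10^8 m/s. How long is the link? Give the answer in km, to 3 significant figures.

1.27 km

d = s × t_prop = 2.3e+08 × 5.53e-06 = 1.27 km.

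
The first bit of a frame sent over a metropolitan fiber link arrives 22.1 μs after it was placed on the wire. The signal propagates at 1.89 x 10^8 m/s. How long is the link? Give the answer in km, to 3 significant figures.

d = s × t_prop = 189000000 × 2.21e-05 = 4.18 km.

4.18 km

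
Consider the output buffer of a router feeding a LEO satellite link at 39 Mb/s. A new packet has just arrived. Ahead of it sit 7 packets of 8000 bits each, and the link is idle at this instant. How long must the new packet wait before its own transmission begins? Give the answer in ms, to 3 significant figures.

1.44 ms

Each queued packet: L/R = 8000/39000000 = 0.205128 ms.
7 queued → 1.4359 ms.
Queuing delay = 1.44 ms.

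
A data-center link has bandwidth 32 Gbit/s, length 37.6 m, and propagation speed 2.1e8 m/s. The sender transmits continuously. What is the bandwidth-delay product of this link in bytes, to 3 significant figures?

Propagation delay = 37.6 / 210000000 = 1.79048e-07 s.
BDP = R × t_prop = 32000000000 × 1.79048e-07 = 5729.52 bits.
In bytes: 5729.52/8 = 716 bytes.

716 bytes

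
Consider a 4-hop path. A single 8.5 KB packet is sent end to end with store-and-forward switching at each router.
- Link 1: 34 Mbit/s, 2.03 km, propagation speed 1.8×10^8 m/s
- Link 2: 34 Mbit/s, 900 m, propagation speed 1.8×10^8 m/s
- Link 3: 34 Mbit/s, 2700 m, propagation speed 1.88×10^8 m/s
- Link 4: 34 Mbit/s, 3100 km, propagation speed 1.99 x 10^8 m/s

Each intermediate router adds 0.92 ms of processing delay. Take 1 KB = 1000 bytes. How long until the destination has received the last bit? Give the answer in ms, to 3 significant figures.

26.4 ms

L = 68000 bits.
Transmission delay per hop = L/R = 68000/34000000 = 2 ms; 4 hops → 8 ms.
Propagation delays (d/s per hop): 0.0112778, 0.005, 0.0143617, 15.5779 ms; sum = 15.6085 ms.
Processing at 3 router(s): 3 × 0.92 ms = 2.76 ms.
End-to-end = 26.4 ms.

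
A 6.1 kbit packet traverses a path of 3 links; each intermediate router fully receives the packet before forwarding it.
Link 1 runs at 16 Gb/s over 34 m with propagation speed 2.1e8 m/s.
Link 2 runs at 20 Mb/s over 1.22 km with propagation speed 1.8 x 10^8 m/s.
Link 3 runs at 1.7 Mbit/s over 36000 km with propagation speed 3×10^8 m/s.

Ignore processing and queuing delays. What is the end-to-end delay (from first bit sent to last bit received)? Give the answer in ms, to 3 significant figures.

124 ms

L = 6100 bits.
Transmission delays (L/R per hop): 0.00038125, 0.305, 3.58824 ms; sum = 3.89362 ms.
Propagation delays (d/s per hop): 0.000161905, 0.00677778, 120 ms; sum = 120.007 ms.
End-to-end = 124 ms.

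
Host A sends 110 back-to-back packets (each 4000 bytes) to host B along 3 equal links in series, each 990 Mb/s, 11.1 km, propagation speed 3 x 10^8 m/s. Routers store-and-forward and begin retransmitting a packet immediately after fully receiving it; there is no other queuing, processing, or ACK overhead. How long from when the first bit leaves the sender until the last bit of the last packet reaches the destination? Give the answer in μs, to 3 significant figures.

Per-hop transmission t_tx = L/R = 32000/990000000 = 32.3232 μs.
Per-hop propagation t_prop = 11100/300000000 = 37 μs.
Pipeline fill: first packet needs 3·t_tx to clear all hops; remaining 109 packets each add one t_tx.
Total = (3+110-1)·t_tx + 3·t_prop = 112·32.3232 + 3·37 = 3730 μs.

3730 μs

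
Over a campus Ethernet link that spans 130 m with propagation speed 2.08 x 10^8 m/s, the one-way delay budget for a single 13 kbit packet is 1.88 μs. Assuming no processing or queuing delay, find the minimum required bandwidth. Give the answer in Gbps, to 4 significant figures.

10.36 Gbps

Propagation delay = 130 / 208000000 = 0.625 μs.
Transmission budget = 1.88 − 0.625 = 1.255 μs.
R ≥ L / t_tx = 13000 bits / 1.255e-06 s = 10.36 Gbps.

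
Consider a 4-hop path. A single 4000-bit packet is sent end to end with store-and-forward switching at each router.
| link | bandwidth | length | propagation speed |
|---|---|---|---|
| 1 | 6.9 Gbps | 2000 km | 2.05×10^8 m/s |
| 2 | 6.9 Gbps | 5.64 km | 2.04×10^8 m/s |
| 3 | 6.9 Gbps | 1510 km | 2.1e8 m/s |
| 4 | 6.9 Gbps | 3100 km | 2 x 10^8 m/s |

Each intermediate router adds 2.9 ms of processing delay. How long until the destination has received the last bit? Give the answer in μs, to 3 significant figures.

Transmission delay per hop = L/R = 4000/6900000000 = 0.57971 μs; 4 hops → 2.31884 μs.
Propagation delays (d/s per hop): 9756.1, 27.6471, 7190.48, 15500 μs; sum = 32474.2 μs.
Processing at 3 router(s): 3 × 2.9 ms = 8700 μs.
End-to-end = 41200 μs.

41200 μs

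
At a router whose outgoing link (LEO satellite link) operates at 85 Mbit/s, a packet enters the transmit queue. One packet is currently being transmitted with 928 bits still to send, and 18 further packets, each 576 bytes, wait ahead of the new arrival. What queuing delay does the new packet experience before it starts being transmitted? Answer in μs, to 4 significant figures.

Each queued packet: L/R = 4608/85000000 = 54.2118 μs.
18 queued → 975.812 μs.
Plus remaining 928 bits of current packet: 10.9176 μs.
Queuing delay = 986.7 μs.

986.7 μs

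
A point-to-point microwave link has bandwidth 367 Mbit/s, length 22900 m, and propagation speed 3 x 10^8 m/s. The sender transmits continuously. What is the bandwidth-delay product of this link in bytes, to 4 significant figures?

Propagation delay = 22900 / 300000000 = 7.63333e-05 s.
BDP = R × t_prop = 367000000 × 7.63333e-05 = 28014.3 bits.
In bytes: 28014.3/8 = 3502 bytes.

3502 bytes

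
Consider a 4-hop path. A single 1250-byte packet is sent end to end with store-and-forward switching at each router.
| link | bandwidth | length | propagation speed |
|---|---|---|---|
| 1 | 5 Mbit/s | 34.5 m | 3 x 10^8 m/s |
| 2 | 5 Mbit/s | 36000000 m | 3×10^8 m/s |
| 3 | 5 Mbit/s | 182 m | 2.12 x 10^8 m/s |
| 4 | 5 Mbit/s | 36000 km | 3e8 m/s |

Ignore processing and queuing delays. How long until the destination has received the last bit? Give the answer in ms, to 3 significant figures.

248 ms

L = 1250 × 8 = 10000 bits.
Transmission delay per hop = L/R = 10000/5000000 = 2 ms; 4 hops → 8 ms.
Propagation delays (d/s per hop): 0.000115, 120, 0.000858491, 120 ms; sum = 240.001 ms.
End-to-end = 248 ms.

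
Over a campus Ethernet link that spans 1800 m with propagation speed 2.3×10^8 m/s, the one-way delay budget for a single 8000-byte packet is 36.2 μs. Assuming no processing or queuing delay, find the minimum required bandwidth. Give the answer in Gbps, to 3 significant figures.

2.26 Gbps

L = 64000 bits.
Propagation delay = 1800 / 2.3e+08 = 7.82609 μs.
Transmission budget = 36.2 − 7.82609 = 28.3739 μs.
R ≥ L / t_tx = 64000 bits / 2.83739e-05 s = 2.26 Gbps.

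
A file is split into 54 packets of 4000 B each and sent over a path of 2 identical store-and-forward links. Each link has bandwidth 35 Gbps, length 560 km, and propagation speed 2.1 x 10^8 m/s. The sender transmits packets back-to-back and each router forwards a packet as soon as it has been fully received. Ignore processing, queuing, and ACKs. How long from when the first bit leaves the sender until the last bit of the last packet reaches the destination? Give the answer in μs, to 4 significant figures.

5384 μs

Per-hop transmission t_tx = L/R = 32000/35000000000 = 0.914286 μs.
Per-hop propagation t_prop = 560000/210000000 = 2666.67 μs.
Pipeline fill: first packet needs 2·t_tx to clear all hops; remaining 53 packets each add one t_tx.
Total = (2+54-1)·t_tx + 2·t_prop = 55·0.914286 + 2·2666.67 = 5384 μs.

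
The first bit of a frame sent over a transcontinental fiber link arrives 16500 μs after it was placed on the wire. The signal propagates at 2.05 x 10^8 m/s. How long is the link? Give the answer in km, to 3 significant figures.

d = s × t_prop = 2.05e+08 × 0.0165 = 3380 km.

3380 km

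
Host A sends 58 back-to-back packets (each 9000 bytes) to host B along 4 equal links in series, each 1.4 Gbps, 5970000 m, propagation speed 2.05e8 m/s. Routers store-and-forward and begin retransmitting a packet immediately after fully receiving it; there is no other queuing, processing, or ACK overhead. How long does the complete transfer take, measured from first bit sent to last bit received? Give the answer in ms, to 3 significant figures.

Per-hop transmission t_tx = L/R = 72000/1400000000 = 0.0514286 ms.
Per-hop propagation t_prop = 5970000/2.05e+08 = 29.122 ms.
Pipeline fill: first packet needs 4·t_tx to clear all hops; remaining 57 packets each add one t_tx.
Total = (4+58-1)·t_tx + 4·t_prop = 61·0.0514286 + 4·29.122 = 120 ms.

120 ms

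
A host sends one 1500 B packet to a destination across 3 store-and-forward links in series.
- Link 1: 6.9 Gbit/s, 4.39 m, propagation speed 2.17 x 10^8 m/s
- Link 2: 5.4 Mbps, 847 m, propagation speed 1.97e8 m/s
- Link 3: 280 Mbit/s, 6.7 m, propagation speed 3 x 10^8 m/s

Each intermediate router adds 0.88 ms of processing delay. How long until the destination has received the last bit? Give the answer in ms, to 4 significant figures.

L = 1500 × 8 = 12000 bits.
Transmission delays (L/R per hop): 0.00173913, 2.22222, 0.0428571 ms; sum = 2.26682 ms.
Propagation delays (d/s per hop): 2.02304e-05, 0.00429949, 2.23333e-05 ms; sum = 0.00434206 ms.
Processing at 2 router(s): 2 × 0.88 ms = 1.76 ms.
End-to-end = 4.031 ms.

4.031 ms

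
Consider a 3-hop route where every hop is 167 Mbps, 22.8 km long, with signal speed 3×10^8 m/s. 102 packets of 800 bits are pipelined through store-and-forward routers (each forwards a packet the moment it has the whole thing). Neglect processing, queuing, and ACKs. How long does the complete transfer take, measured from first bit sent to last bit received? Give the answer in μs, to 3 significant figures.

Per-hop transmission t_tx = L/R = 800/167000000 = 4.79042 μs.
Per-hop propagation t_prop = 22800/300000000 = 76 μs.
Pipeline fill: first packet needs 3·t_tx to clear all hops; remaining 101 packets each add one t_tx.
Total = (3+102-1)·t_tx + 3·t_prop = 104·4.79042 + 3·76 = 726 μs.

726 μs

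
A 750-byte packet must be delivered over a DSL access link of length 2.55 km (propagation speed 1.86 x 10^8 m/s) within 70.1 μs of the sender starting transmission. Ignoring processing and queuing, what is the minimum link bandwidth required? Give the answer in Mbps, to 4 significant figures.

106.4 Mbps

L = 6000 bits.
Propagation delay = 2550 / 186000000 = 13.7097 μs.
Transmission budget = 70.1 − 13.7097 = 56.3903 μs.
R ≥ L / t_tx = 6000 bits / 5.63903e-05 s = 106.4 Mbps.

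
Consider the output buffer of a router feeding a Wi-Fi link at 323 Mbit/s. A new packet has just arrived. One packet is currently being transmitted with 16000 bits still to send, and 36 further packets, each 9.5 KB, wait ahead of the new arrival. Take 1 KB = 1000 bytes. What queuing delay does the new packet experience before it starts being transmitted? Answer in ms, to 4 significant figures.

Each queued packet: L/R = 76000/323000000 = 0.235294 ms.
36 queued → 8.47059 ms.
Plus remaining 16000 bits of current packet: 0.0495356 ms.
Queuing delay = 8.520 ms.

8.520 ms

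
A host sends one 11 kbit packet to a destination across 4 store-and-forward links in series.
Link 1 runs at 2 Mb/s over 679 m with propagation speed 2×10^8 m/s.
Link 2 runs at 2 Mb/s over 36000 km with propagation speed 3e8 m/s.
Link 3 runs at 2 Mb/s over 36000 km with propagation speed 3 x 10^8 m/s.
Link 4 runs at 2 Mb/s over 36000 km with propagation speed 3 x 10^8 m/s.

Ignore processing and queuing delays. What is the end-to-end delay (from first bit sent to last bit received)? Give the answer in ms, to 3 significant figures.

L = 11000 bits.
Transmission delay per hop = L/R = 11000/2000000 = 5.5 ms; 4 hops → 22 ms.
Propagation delays (d/s per hop): 0.003395, 120, 120, 120 ms; sum = 360.003 ms.
End-to-end = 382 ms.

382 ms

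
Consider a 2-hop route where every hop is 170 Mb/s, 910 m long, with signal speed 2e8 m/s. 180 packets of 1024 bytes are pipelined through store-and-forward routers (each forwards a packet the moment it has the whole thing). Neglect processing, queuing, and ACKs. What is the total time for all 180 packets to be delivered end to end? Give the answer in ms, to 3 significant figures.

Per-hop transmission t_tx = L/R = 8192/170000000 = 0.0481882 ms.
Per-hop propagation t_prop = 910/200000000 = 0.00455 ms.
Pipeline fill: first packet needs 2·t_tx to clear all hops; remaining 179 packets each add one t_tx.
Total = (2+180-1)·t_tx + 2·t_prop = 181·0.0481882 + 2·0.00455 = 8.73 ms.

8.73 ms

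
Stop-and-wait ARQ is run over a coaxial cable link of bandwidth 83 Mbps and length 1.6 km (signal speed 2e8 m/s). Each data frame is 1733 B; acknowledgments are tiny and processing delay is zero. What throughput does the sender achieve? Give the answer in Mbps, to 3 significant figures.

t_tx = L/R = 13864/83000000 = 0.000167036 s.
t_prop = 1600/200000000 = 8e-06 s; RTT = 1.6e-05 s.
Cycle = t_tx + RTT = 0.000183036 s.
Throughput = L / cycle = 13864 / 0.000183036 = 75.7 Mbps.

75.7 Mbps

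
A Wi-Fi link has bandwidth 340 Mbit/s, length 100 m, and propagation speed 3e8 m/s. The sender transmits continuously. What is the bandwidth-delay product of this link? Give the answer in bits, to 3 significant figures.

Propagation delay = 100 / 300000000 = 3.33333e-07 s.
BDP = R × t_prop = 340000000 × 3.33333e-07 = 113.333 bits.

113 bits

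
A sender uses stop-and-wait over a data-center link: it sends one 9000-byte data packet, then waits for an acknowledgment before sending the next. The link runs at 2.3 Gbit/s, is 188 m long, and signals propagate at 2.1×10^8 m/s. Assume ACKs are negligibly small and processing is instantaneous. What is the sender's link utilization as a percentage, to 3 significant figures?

94.6 %

t_tx = L/R = 72000/2300000000 = 3.13043e-05 s.
t_prop = 188/210000000 = 8.95238e-07 s; RTT = 1.79048e-06 s.
Cycle = t_tx + RTT = 3.30948e-05 s.
Utilization = t_tx / cycle = 3.13043e-05/3.30948e-05 = 94.6 %.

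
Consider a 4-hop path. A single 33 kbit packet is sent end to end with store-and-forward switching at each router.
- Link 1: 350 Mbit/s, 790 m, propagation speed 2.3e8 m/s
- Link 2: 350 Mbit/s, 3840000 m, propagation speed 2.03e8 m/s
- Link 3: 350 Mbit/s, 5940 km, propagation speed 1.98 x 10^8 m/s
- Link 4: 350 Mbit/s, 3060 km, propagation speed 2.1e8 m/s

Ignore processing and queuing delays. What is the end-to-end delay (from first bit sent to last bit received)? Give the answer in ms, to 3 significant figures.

63.9 ms

L = 33000 bits.
Transmission delay per hop = L/R = 33000/350000000 = 0.0942857 ms; 4 hops → 0.377143 ms.
Propagation delays (d/s per hop): 0.00343478, 18.9163, 30, 14.5714 ms; sum = 63.4911 ms.
End-to-end = 63.9 ms.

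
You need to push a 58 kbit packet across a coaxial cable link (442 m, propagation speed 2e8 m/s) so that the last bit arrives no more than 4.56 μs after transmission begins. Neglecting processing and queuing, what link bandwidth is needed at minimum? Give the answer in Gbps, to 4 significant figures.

24.68 Gbps

Propagation delay = 442 / 200000000 = 2.21 μs.
Transmission budget = 4.56 − 2.21 = 2.35 μs.
R ≥ L / t_tx = 58000 bits / 2.35e-06 s = 24.68 Gbps.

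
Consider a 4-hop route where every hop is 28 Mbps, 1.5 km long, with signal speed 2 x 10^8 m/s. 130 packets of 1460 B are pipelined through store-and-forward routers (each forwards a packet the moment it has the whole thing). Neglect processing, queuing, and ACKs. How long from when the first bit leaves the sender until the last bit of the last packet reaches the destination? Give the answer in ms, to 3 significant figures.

Per-hop transmission t_tx = L/R = 11680/28000000 = 0.417143 ms.
Per-hop propagation t_prop = 1500/200000000 = 0.0075 ms.
Pipeline fill: first packet needs 4·t_tx to clear all hops; remaining 129 packets each add one t_tx.
Total = (4+130-1)·t_tx + 4·t_prop = 133·0.417143 + 4·0.0075 = 55.5 ms.

55.5 ms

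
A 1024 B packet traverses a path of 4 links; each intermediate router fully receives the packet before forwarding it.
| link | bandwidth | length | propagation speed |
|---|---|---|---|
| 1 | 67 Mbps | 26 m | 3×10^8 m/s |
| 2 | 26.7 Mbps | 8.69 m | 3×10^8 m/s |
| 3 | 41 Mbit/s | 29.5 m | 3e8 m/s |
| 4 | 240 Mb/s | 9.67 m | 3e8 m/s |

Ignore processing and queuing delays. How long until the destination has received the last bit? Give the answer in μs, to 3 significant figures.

663 μs

L = 1024 × 8 = 8192 bits.
Transmission delays (L/R per hop): 122.269, 306.816, 199.805, 34.1333 μs; sum = 663.023 μs.
Propagation delays (d/s per hop): 0.0866667, 0.0289667, 0.0983333, 0.0322333 μs; sum = 0.2462 μs.
End-to-end = 663 μs.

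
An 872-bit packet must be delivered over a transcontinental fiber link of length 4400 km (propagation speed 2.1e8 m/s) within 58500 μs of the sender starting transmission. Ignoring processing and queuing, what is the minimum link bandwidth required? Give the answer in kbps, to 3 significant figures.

23.2 kbps

Propagation delay = 4400000 / 210000000 = 20952.4 μs.
Transmission budget = 58500 − 20952.4 = 37547.6 μs.
R ≥ L / t_tx = 872 bits / 0.0375476 s = 23.2 kbps.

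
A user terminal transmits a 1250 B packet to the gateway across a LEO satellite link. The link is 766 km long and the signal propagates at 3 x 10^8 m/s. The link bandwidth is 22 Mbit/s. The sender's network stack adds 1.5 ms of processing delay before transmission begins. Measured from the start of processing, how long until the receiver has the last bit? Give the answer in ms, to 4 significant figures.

L = 1250 × 8 = 10000 bits.
Transmission delay = L/R = 10000 / 22000000 = 0.454545 ms.
Propagation delay = d/s = 766000 m / 300000000 m/s = 2.55333 ms.
Plus processing delay 1.5 ms = 1.5 ms.
Total = 4.508 ms.

4.508 ms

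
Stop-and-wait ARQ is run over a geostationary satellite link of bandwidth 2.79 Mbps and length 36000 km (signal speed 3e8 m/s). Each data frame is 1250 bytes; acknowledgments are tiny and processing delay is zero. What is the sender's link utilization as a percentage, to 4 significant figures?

1.471 %

t_tx = L/R = 10000/2790000 = 0.00358423 s.
t_prop = 36000000/300000000 = 0.12 s; RTT = 0.24 s.
Cycle = t_tx + RTT = 0.243584 s.
Utilization = t_tx / cycle = 0.00358423/0.243584 = 1.471 %.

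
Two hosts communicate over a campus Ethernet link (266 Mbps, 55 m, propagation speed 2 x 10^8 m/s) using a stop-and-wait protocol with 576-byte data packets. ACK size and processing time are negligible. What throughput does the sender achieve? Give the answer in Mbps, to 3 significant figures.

t_tx = L/R = 4608/266000000 = 1.73233e-05 s.
t_prop = 55/200000000 = 2.75e-07 s; RTT = 5.5e-07 s.
Cycle = t_tx + RTT = 1.78733e-05 s.
Throughput = L / cycle = 4608 / 1.78733e-05 = 258 Mbps.

258 Mbps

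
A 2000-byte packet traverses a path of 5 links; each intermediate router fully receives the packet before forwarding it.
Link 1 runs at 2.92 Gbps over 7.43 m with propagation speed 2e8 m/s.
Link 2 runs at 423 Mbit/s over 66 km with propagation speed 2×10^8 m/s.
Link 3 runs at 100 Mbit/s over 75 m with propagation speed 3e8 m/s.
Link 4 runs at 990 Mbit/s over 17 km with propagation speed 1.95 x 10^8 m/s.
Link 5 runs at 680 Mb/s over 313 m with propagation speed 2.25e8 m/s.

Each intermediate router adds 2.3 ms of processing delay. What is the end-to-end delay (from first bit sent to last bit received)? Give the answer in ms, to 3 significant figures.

L = 2000 × 8 = 16000 bits.
Transmission delays (L/R per hop): 0.00547945, 0.0378251, 0.16, 0.0161616, 0.0235294 ms; sum = 0.242996 ms.
Propagation delays (d/s per hop): 3.715e-05, 0.33, 0.00025, 0.0871795, 0.00139111 ms; sum = 0.418858 ms.
Processing at 4 router(s): 4 × 2.3 ms = 9.2 ms.
End-to-end = 9.86 ms.

9.86 ms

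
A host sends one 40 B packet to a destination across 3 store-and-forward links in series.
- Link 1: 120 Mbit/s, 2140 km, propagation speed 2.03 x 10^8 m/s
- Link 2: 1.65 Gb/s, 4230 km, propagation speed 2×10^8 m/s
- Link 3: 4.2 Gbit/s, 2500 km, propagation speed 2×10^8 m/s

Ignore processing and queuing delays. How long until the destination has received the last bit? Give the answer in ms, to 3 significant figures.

L = 40 × 8 = 320 bits.
Transmission delays (L/R per hop): 0.00266667, 0.000193939, 7.61905e-05 ms; sum = 0.0029368 ms.
Propagation delays (d/s per hop): 10.5419, 21.15, 12.5 ms; sum = 44.1919 ms.
End-to-end = 44.2 ms.

44.2 ms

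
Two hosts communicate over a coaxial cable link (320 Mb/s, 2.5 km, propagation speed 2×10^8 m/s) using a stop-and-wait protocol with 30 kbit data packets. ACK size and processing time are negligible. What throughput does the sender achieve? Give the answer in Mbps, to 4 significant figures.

t_tx = L/R = 30000/320000000 = 9.375e-05 s.
t_prop = 2500/200000000 = 1.25e-05 s; RTT = 2.5e-05 s.
Cycle = t_tx + RTT = 0.00011875 s.
Throughput = L / cycle = 30000 / 0.00011875 = 252.6 Mbps.

252.6 Mbps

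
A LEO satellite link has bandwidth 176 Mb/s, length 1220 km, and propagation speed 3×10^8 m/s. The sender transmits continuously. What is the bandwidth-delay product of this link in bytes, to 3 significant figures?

89500 bytes

Propagation delay = 1220000 / 300000000 = 0.00406667 s.
BDP = R × t_prop = 176000000 × 0.00406667 = 715733 bits.
In bytes: 715733/8 = 89500 bytes.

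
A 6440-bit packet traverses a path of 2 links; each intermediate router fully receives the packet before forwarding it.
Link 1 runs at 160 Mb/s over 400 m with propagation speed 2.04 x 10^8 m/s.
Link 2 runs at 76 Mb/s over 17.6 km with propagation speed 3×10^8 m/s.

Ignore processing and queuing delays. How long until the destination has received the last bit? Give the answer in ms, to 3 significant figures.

0.186 ms

Transmission delays (L/R per hop): 0.04025, 0.0847368 ms; sum = 0.124987 ms.
Propagation delays (d/s per hop): 0.00196078, 0.0586667 ms; sum = 0.0606275 ms.
End-to-end = 0.186 ms.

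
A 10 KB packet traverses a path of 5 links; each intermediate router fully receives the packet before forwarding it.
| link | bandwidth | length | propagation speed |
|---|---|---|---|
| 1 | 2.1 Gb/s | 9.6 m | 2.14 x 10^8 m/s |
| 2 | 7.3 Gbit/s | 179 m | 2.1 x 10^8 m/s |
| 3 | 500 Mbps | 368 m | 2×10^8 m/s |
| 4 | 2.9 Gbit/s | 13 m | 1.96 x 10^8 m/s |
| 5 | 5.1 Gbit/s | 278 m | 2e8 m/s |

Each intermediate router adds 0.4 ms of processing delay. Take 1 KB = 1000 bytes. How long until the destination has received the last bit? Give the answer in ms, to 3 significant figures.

1.86 ms

L = 80000 bits.
Transmission delays (L/R per hop): 0.0380952, 0.0109589, 0.16, 0.0275862, 0.0156863 ms; sum = 0.252327 ms.
Propagation delays (d/s per hop): 4.48598e-05, 0.000852381, 0.00184, 6.63265e-05, 0.00139 ms; sum = 0.00419357 ms.
Processing at 4 router(s): 4 × 0.4 ms = 1.6 ms.
End-to-end = 1.86 ms.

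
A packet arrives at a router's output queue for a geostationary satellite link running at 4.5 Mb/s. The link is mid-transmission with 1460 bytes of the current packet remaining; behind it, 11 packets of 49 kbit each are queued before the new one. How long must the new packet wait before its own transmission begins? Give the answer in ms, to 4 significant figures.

122.4 ms

Each queued packet: L/R = 49000/4500000 = 10.8889 ms.
11 queued → 119.778 ms.
Plus remaining 11680 bits of current packet: 2.59556 ms.
Queuing delay = 122.4 ms.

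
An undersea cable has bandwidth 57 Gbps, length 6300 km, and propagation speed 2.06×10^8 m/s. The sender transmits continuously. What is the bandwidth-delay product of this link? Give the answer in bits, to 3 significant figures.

Propagation delay = 6300000 / 206000000 = 0.0305825 s.
BDP = R × t_prop = 57000000000 × 0.0305825 = 1743200000 bits.

1740000000 bits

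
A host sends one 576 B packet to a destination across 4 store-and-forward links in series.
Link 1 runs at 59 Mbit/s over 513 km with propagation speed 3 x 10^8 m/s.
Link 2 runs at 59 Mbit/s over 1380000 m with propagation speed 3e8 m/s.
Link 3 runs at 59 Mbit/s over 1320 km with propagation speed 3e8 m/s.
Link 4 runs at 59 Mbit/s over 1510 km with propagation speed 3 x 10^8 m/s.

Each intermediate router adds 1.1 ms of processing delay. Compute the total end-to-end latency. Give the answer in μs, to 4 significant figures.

19360 μs

L = 576 × 8 = 4608 bits.
Transmission delay per hop = L/R = 4608/59000000 = 78.1017 μs; 4 hops → 312.407 μs.
Propagation delays (d/s per hop): 1710, 4600, 4400, 5033.33 μs; sum = 15743.3 μs.
Processing at 3 router(s): 3 × 1.1 ms = 3300 μs.
End-to-end = 19360 μs.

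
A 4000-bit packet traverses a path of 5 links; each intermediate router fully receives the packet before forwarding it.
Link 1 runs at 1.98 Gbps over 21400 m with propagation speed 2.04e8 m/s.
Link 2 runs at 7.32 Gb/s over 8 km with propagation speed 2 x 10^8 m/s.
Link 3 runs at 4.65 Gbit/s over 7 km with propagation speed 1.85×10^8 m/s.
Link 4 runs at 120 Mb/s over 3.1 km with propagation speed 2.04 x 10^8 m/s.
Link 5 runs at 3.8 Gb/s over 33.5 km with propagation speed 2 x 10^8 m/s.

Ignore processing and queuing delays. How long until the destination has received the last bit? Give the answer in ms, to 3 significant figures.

0.403 ms

Transmission delays (L/R per hop): 0.0020202, 0.000546448, 0.000860215, 0.0333333, 0.00105263 ms; sum = 0.0378128 ms.
Propagation delays (d/s per hop): 0.104902, 0.04, 0.0378378, 0.0151961, 0.1675 ms; sum = 0.365436 ms.
End-to-end = 0.403 ms.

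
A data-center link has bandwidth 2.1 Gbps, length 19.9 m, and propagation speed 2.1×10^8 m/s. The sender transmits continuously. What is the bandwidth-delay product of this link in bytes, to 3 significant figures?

24.9 bytes

Propagation delay = 19.9 / 210000000 = 9.47619e-08 s.
BDP = R × t_prop = 2100000000 × 9.47619e-08 = 199 bits.
In bytes: 199/8 = 24.9 bytes.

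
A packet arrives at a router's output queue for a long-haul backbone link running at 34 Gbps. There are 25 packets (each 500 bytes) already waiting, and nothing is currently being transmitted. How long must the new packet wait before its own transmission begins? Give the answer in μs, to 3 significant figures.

Each queued packet: L/R = 4000/34000000000 = 0.117647 μs.
25 queued → 2.94118 μs.
Queuing delay = 2.94 μs.

2.94 μs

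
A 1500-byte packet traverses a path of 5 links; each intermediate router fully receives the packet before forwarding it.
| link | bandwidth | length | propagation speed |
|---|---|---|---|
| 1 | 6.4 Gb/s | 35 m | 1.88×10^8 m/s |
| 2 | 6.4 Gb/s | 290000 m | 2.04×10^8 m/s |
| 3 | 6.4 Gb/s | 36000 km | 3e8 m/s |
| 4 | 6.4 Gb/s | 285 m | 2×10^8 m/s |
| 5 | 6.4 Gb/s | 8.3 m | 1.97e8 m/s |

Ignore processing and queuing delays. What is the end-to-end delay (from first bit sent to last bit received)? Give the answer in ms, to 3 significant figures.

121 ms

L = 1500 × 8 = 12000 bits.
Transmission delay per hop = L/R = 12000/6400000000 = 0.001875 ms; 5 hops → 0.009375 ms.
Propagation delays (d/s per hop): 0.00018617, 1.42157, 120, 0.001425, 4.2132e-05 ms; sum = 121.423 ms.
End-to-end = 121 ms.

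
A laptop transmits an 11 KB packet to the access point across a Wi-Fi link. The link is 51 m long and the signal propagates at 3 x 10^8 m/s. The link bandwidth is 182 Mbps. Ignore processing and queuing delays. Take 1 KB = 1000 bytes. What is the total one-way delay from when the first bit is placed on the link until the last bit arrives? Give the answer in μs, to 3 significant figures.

484 μs

L = 88000 bits.
Transmission delay = L/R = 88000 / 182000000 = 483.516 μs.
Propagation delay = d/s = 51 m / 300000000 m/s = 0.17 μs.
Total = 484 μs.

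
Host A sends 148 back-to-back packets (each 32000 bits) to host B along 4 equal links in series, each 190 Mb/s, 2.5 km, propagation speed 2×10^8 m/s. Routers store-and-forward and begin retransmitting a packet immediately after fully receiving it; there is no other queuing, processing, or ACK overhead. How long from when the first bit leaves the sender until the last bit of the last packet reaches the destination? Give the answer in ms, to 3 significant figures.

Per-hop transmission t_tx = L/R = 32000/190000000 = 0.168421 ms.
Per-hop propagation t_prop = 2500/200000000 = 0.0125 ms.
Pipeline fill: first packet needs 4·t_tx to clear all hops; remaining 147 packets each add one t_tx.
Total = (4+148-1)·t_tx + 4·t_prop = 151·0.168421 + 4·0.0125 = 25.5 ms.

25.5 ms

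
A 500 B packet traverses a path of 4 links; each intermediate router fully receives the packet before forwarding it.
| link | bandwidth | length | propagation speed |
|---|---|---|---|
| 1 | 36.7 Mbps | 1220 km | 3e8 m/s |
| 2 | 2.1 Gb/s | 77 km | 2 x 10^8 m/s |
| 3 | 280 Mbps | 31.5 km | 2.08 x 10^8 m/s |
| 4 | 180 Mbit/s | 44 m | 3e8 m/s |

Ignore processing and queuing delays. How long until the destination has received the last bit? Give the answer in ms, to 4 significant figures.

4.751 ms

L = 500 × 8 = 4000 bits.
Transmission delays (L/R per hop): 0.108992, 0.00190476, 0.0142857, 0.0222222 ms; sum = 0.147405 ms.
Propagation delays (d/s per hop): 4.06667, 0.385, 0.151442, 0.000146667 ms; sum = 4.60326 ms.
End-to-end = 4.751 ms.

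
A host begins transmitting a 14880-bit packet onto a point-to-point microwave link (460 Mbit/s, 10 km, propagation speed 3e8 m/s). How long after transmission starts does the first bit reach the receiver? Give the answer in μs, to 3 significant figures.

33.3 μs

First bit experiences only propagation delay: d/s = 10000/300000000 = 33.3 μs.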